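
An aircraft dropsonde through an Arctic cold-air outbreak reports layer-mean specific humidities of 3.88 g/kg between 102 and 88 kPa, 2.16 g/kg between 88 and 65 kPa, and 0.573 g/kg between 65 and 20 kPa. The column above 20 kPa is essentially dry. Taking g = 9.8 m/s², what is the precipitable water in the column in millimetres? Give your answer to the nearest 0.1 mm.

PW ≈ 13.2 mm

Precipitable water is the column-integrated vapour mass per unit area: PW = (1/g) Σ q̄ Δp, with q in kg/kg and Δp in Pa (1 kg/m² of water = 1 mm).
Layer 102–88 kPa: Δp = 140 hPa = 14000 Pa, q̄ = 0.00388 kg/kg → 0.00388 × 14000 / 9.8 = 5.54 mm
Layer 88–65 kPa: Δp = 230 hPa = 23000 Pa, q̄ = 0.00216 kg/kg → 0.00216 × 23000 / 9.8 = 5.07 mm
Layer 65–20 kPa: Δp = 450 hPa = 45000 Pa, q̄ = 0.000573 kg/kg → 0.000573 × 45000 / 9.8 = 2.63 mm
PW = 5.54 + 5.07 + 2.63 = 13.24 ≈ 13.2 mm.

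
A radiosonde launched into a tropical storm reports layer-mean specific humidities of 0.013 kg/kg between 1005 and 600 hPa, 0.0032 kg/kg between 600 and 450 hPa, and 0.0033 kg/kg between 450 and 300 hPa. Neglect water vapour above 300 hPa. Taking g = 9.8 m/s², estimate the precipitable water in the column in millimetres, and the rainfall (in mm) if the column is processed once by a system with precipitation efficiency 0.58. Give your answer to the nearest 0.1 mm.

PW ≈ 63.7 mm; rainfall ≈ 36.9 mm

Precipitable water is the column-integrated vapour mass per unit area: PW = (1/g) Σ q̄ Δp, with q in kg/kg and Δp in Pa (1 kg/m² of water = 1 mm).
Layer 1005–600 hPa: Δp = 405 hPa = 40500 Pa, q̄ = 0.013 kg/kg → 0.013 × 40500 / 9.8 = 53.72 mm
Layer 600–450 hPa: Δp = 150 hPa = 15000 Pa, q̄ = 0.0032 kg/kg → 0.0032 × 15000 / 9.8 = 4.90 mm
Layer 450–300 hPa: Δp = 150 hPa = 15000 Pa, q̄ = 0.0033 kg/kg → 0.0033 × 15000 / 9.8 = 5.05 mm
PW = 53.72 + 4.90 + 5.05 = 63.67 ≈ 63.7 mm.
Rainfall = ε × PW = 0.58 × 63.7 = 36.9 mm.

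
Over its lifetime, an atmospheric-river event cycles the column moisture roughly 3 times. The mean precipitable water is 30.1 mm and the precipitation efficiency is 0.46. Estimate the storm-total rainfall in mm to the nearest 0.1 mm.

Each cycle deposits ε × PW = 0.46 × 30.1 = 13.846 mm.
Over 3 cycles: 3 × 13.846 = 41.5 mm.

rainfall ≈ 41.5 mm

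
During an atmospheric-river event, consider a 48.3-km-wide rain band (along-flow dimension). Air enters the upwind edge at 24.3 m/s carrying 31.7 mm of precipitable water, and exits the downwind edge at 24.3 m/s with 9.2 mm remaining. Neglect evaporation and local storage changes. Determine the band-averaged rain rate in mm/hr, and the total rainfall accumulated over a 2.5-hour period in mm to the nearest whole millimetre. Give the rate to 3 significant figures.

Column moisture flux per unit crosswind length is F = V × PW.
Inflow: F_in = 24.3 × 31.7 = 770.31 mm·m/s
Outflow: F_out = 24.3 × 9.2 = 223.56 mm·m/s
Steady-state rate R = (F_in − F_out)/L = (770.31 − 223.56) / 48300 m = 1.132e-02 mm/s.
R = 1.132e-02 × 3600 = 40.8 mm/hr.
Over 2.5 h: total = 40.8 × 2.5 = 102 mm.

R ≈ 40.8 mm/hr; total ≈ 102 mm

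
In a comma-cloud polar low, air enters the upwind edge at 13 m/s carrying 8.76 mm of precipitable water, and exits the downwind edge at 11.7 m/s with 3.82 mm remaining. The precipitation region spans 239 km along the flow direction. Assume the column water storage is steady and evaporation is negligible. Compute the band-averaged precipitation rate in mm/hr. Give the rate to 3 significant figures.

R ≈ 1.04 mm/hr

Column moisture flux per unit crosswind length is F = V × PW.
Inflow: F_in = 13 × 8.76 = 113.88 mm·m/s
Outflow: F_out = 11.7 × 3.82 = 44.694 mm·m/s
Steady-state rate R = (F_in − F_out)/L = (113.88 − 44.694) / 239000 m = 2.895e-04 mm/s.
R = 2.895e-04 × 3600 = 1.04 mm/hr.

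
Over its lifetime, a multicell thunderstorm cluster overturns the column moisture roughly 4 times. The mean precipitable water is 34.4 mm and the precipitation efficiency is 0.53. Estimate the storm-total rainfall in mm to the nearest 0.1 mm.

rainfall ≈ 72.9 mm

Each cycle deposits ε × PW = 0.53 × 34.4 = 18.232 mm.
Over 4 cycles: 4 × 18.232 = 72.9 mm.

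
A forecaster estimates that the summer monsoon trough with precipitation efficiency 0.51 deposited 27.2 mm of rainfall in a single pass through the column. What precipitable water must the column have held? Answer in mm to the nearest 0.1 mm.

PW ≈ 53.3 mm

PW = rainfall / ε = 27.2 / 0.51 = 53.3 mm.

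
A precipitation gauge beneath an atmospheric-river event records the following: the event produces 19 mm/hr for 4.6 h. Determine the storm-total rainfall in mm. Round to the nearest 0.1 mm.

Total = Σ Rᵢ Δtᵢ = 19 × 4.6
      = 87.4 = 87.4 mm.

total ≈ 87.4 mm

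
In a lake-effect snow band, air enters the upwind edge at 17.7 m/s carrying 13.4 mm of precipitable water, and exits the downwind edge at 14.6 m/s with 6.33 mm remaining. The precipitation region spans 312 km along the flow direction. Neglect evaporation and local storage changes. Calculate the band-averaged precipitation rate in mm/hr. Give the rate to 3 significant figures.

Column moisture flux per unit crosswind length is F = V × PW.
Inflow: F_in = 17.7 × 13.4 = 237.18 mm·m/s
Outflow: F_out = 14.6 × 6.33 = 92.418 mm·m/s
Steady-state rate R = (F_in − F_out)/L = (237.18 − 92.418) / 312000 m = 4.640e-04 mm/s.
R = 4.640e-04 × 3600 = 1.67 mm/hr.

R ≈ 1.67 mm/hr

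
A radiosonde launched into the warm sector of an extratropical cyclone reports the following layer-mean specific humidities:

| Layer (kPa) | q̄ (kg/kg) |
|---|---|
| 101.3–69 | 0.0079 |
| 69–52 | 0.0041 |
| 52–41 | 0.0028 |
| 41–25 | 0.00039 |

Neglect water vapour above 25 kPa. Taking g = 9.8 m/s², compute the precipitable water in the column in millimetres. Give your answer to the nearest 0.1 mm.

PW ≈ 36.9 mm

Precipitable water is the column-integrated vapour mass per unit area: PW = (1/g) Σ q̄ Δp, with q in kg/kg and Δp in Pa (1 kg/m² of water = 1 mm).
Layer 101.3–69 kPa: Δp = 323 hPa = 32300 Pa, q̄ = 0.0079 kg/kg → 0.0079 × 32300 / 9.8 = 26.04 mm
Layer 69–52 kPa: Δp = 170 hPa = 17000 Pa, q̄ = 0.0041 kg/kg → 0.0041 × 17000 / 9.8 = 7.11 mm
Layer 52–41 kPa: Δp = 110 hPa = 11000 Pa, q̄ = 0.0028 kg/kg → 0.0028 × 11000 / 9.8 = 3.14 mm
Layer 41–25 kPa: Δp = 160 hPa = 16000 Pa, q̄ = 0.00039 kg/kg → 0.00039 × 16000 / 9.8 = 0.64 mm
PW = 26.04 + 7.11 + 3.14 + 0.64 = 36.93 ≈ 36.9 mm.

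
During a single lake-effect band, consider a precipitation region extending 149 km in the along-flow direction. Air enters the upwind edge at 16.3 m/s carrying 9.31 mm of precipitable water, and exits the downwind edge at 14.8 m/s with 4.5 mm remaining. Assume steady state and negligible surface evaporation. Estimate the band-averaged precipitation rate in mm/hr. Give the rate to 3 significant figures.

Column moisture flux per unit crosswind length is F = V × PW.
Inflow: F_in = 16.3 × 9.31 = 151.753 mm·m/s
Outflow: F_out = 14.8 × 4.5 = 66.6 mm·m/s
Steady-state rate R = (F_in − F_out)/L = (151.753 − 66.6) / 149000 m = 5.715e-04 mm/s.
R = 5.715e-04 × 3600 = 2.06 mm/hr.

R ≈ 2.06 mm/hr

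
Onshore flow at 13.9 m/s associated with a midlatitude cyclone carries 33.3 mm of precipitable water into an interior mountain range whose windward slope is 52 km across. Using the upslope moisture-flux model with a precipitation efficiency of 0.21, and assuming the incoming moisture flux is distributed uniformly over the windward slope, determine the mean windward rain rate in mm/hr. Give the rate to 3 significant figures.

Incoming column moisture flux per unit ridge length: F = V × PW = 13.9 × 33.3 = 462.87 mm·m/s.
Spread over the 52 km slope with efficiency ε = 0.21: R = ε·F/W = 0.21 × 462.87 / 52000 m = 1.869e-03 mm/s.
R = 1.869e-03 × 3600 = 6.73 mm/hr.

R ≈ 6.73 mm/hr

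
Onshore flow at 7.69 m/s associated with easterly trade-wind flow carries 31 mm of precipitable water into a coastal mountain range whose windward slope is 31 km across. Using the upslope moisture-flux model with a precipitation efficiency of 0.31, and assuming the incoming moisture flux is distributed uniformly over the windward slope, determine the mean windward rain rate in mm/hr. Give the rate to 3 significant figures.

R ≈ 8.58 mm/hr

Incoming column moisture flux per unit ridge length: F = V × PW = 7.69 × 31 = 238.39 mm·m/s.
Spread over the 31 km slope with efficiency ε = 0.31: R = ε·F/W = 0.31 × 238.39 / 31000 m = 2.384e-03 mm/s.
R = 2.384e-03 × 3600 = 8.58 mm/hr.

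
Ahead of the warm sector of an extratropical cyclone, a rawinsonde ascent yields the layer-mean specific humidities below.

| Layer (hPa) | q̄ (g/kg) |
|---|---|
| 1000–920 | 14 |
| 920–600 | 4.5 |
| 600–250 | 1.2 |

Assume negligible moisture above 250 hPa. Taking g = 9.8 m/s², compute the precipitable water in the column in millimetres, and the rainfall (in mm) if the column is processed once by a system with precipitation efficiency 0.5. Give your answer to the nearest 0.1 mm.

Precipitable water is the column-integrated vapour mass per unit area: PW = (1/g) Σ q̄ Δp, with q in kg/kg and Δp in Pa (1 kg/m² of water = 1 mm).
Layer 1000–920 hPa: Δp = 80 hPa = 8000 Pa, q̄ = 0.014 kg/kg → 0.014 × 8000 / 9.8 = 11.43 mm
Layer 920–600 hPa: Δp = 320 hPa = 32000 Pa, q̄ = 0.0045 kg/kg → 0.0045 × 32000 / 9.8 = 14.69 mm
Layer 600–250 hPa: Δp = 350 hPa = 35000 Pa, q̄ = 0.0012 kg/kg → 0.0012 × 35000 / 9.8 = 4.29 mm
PW = 11.43 + 14.69 + 4.29 = 30.41 ≈ 30.4 mm.
Rainfall = ε × PW = 0.5 × 30.4 = 15.2 mm.

PW ≈ 30.4 mm; rainfall ≈ 15.2 mm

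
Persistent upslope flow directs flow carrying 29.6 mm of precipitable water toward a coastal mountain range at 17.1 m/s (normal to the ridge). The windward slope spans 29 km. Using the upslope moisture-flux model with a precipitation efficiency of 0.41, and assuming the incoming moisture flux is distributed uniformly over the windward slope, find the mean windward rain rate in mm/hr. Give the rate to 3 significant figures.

R ≈ 25.8 mm/hr

Incoming column moisture flux per unit ridge length: F = V × PW = 17.1 × 29.6 = 506.16 mm·m/s.
Spread over the 29 km slope with efficiency ε = 0.41: R = ε·F/W = 0.41 × 506.16 / 29000 m = 7.156e-03 mm/s.
R = 7.156e-03 × 3600 = 25.8 mm/hr.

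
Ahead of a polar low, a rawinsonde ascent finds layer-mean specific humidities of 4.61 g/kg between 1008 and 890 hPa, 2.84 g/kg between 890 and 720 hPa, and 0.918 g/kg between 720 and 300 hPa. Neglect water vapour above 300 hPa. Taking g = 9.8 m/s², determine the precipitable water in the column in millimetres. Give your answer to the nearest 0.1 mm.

PW ≈ 14.4 mm

Precipitable water is the column-integrated vapour mass per unit area: PW = (1/g) Σ q̄ Δp, with q in kg/kg and Δp in Pa (1 kg/m² of water = 1 mm).
Layer 1008–890 hPa: Δp = 118 hPa = 11800 Pa, q̄ = 0.00461 kg/kg → 0.00461 × 11800 / 9.8 = 5.55 mm
Layer 890–720 hPa: Δp = 170 hPa = 17000 Pa, q̄ = 0.00284 kg/kg → 0.00284 × 17000 / 9.8 = 4.93 mm
Layer 720–300 hPa: Δp = 420 hPa = 42000 Pa, q̄ = 0.000918 kg/kg → 0.000918 × 42000 / 9.8 = 3.93 mm
PW = 5.55 + 4.93 + 3.93 = 14.41 ≈ 14.4 mm.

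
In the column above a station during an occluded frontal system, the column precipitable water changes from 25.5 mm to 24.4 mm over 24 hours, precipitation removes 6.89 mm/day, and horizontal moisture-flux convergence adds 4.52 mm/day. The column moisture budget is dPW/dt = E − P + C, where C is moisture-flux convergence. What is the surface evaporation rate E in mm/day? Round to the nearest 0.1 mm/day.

E ≈ 1.3 mm/day

dPW/dt = (24.4 − 25.5) mm / (24/24 day) = -1.100 mm/day.
E = dPW/dt + P − C = (-1.100) + 6.89 − (4.52) = 1.3 mm/day.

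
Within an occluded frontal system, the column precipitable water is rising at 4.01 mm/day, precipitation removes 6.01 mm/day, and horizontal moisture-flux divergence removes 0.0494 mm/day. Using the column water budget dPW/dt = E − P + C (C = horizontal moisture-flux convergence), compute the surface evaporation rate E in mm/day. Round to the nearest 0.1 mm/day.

E ≈ 10.1 mm/day

dPW/dt = +4.01 mm/day.
E = dPW/dt + P − C = (+4.01) + 6.01 − (-0.0494) = 10.1 mm/day.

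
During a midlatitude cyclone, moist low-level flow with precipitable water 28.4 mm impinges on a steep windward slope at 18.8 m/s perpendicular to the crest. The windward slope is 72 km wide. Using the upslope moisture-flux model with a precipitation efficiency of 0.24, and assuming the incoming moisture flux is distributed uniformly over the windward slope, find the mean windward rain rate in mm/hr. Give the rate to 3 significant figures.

Incoming column moisture flux per unit ridge length: F = V × PW = 18.8 × 28.4 = 533.92 mm·m/s.
Spread over the 72 km slope with efficiency ε = 0.24: R = ε·F/W = 0.24 × 533.92 / 72000 m = 1.780e-03 mm/s.
R = 1.780e-03 × 3600 = 6.41 mm/hr.

R ≈ 6.41 mm/hr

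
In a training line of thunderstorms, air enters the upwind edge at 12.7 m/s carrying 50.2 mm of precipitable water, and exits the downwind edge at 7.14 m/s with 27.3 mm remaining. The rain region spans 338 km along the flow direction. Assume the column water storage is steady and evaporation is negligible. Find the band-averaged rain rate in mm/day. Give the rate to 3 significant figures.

Column moisture flux per unit crosswind length is F = V × PW.
Inflow: F_in = 12.7 × 50.2 = 637.54 mm·m/s
Outflow: F_out = 7.14 × 27.3 = 194.922 mm·m/s
Steady-state rate R = (F_in − F_out)/L = (637.54 − 194.922) / 338000 m = 1.310e-03 mm/s.
R = 1.310e-03 × 3600 × 24 = 113 mm/day.

R ≈ 113 mm/day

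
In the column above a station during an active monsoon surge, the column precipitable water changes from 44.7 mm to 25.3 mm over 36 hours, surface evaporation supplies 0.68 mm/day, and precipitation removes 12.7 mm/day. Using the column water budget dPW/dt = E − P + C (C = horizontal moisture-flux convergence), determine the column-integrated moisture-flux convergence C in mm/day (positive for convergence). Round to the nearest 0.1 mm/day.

C ≈ -0.9 mm/day

dPW/dt = (25.3 − 44.7) mm / (36/24 day) = -12.933 mm/day.
C = dPW/dt − E + P = (-12.933) − 0.68 + 12.7 = -0.9 mm/day.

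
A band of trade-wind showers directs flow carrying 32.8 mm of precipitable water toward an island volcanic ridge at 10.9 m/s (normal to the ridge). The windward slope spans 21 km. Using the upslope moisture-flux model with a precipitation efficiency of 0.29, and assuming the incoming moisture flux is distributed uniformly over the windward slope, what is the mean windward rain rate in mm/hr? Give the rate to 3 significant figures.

R ≈ 17.8 mm/hr

Incoming column moisture flux per unit ridge length: F = V × PW = 10.9 × 32.8 = 357.52 mm·m/s.
Spread over the 21 km slope with efficiency ε = 0.29: R = ε·F/W = 0.29 × 357.52 / 21000 m = 4.937e-03 mm/s.
R = 4.937e-03 × 3600 = 17.8 mm/hr.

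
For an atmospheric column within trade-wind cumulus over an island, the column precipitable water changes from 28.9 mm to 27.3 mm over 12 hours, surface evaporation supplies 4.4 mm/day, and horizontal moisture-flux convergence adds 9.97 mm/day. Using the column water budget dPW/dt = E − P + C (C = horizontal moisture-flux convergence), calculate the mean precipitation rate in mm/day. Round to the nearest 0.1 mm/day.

P ≈ 17.6 mm/day

dPW/dt = (27.3 − 28.9) mm / (12/24 day) = -3.200 mm/day.
P = E + C − dPW/dt = 4.4 + (9.97) − (-3.200) = 17.6 mm/day.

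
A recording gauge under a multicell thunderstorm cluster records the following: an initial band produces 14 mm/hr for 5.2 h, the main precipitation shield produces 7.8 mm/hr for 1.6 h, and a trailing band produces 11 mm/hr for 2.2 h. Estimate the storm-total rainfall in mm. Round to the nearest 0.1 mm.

Total = Σ Rᵢ Δtᵢ = 14 × 5.2 + 7.8 × 1.6 + 11 × 2.2
      = 72.8 + 12.48 + 24.2 = 109.5 mm.

total ≈ 109.5 mm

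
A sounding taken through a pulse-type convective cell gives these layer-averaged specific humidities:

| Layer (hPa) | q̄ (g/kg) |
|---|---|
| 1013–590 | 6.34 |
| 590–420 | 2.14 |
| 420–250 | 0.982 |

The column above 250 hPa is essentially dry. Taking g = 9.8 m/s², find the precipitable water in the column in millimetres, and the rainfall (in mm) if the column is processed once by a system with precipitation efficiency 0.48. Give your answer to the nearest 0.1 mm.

Precipitable water is the column-integrated vapour mass per unit area: PW = (1/g) Σ q̄ Δp, with q in kg/kg and Δp in Pa (1 kg/m² of water = 1 mm).
Layer 1013–590 hPa: Δp = 423 hPa = 42300 Pa, q̄ = 0.00634 kg/kg → 0.00634 × 42300 / 9.8 = 27.37 mm
Layer 590–420 hPa: Δp = 170 hPa = 17000 Pa, q̄ = 0.00214 kg/kg → 0.00214 × 17000 / 9.8 = 3.71 mm
Layer 420–250 hPa: Δp = 170 hPa = 17000 Pa, q̄ = 0.000982 kg/kg → 0.000982 × 17000 / 9.8 = 1.70 mm
PW = 27.37 + 3.71 + 1.70 = 32.78 ≈ 32.8 mm.
Rainfall = ε × PW = 0.48 × 32.8 = 15.7 mm.

PW ≈ 32.8 mm; rainfall ≈ 15.7 mm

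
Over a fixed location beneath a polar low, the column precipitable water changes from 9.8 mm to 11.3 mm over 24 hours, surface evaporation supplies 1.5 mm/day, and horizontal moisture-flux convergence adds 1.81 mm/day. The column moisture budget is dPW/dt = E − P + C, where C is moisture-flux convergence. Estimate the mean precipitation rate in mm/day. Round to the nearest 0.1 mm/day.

dPW/dt = (11.3 − 9.8) mm / (24/24 day) = +1.500 mm/day.
P = E + C − dPW/dt = 1.5 + (1.81) − (+1.500) = 1.8 mm/day.

P ≈ 1.8 mm/day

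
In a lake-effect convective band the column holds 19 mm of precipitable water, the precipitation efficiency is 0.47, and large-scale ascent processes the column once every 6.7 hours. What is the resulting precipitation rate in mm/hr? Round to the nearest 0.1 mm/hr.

R ≈ 1.3 mm/hr

Each overturning extracts ε × PW = 0.47 × 19 = 8.93 mm.
Rate = ε·PW / τ = 8.93 / 6.7 h = 1.3 mm/hr.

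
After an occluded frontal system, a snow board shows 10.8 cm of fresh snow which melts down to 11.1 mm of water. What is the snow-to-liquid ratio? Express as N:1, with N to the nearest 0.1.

ratio ≈ 9.7

Ratio = snow depth / SWE = 108 mm / 11.1 mm = 9.7, i.e. 9.7:1.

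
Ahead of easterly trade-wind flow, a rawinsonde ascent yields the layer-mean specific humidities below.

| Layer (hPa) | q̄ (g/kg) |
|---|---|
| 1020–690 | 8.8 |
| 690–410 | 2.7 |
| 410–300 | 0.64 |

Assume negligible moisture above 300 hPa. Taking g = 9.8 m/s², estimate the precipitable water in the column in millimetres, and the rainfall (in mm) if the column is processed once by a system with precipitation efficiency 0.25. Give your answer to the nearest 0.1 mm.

PW ≈ 38.1 mm; rainfall ≈ 9.5 mm

Precipitable water is the column-integrated vapour mass per unit area: PW = (1/g) Σ q̄ Δp, with q in kg/kg and Δp in Pa (1 kg/m² of water = 1 mm).
Layer 1020–690 hPa: Δp = 330 hPa = 33000 Pa, q̄ = 0.0088 kg/kg → 0.0088 × 33000 / 9.8 = 29.63 mm
Layer 690–410 hPa: Δp = 280 hPa = 28000 Pa, q̄ = 0.0027 kg/kg → 0.0027 × 28000 / 9.8 = 7.71 mm
Layer 410–300 hPa: Δp = 110 hPa = 11000 Pa, q̄ = 0.00064 kg/kg → 0.00064 × 11000 / 9.8 = 0.72 mm
PW = 29.63 + 7.71 + 0.72 = 38.06 ≈ 38.1 mm.
Rainfall = ε × PW = 0.25 × 38.1 = 9.5 mm.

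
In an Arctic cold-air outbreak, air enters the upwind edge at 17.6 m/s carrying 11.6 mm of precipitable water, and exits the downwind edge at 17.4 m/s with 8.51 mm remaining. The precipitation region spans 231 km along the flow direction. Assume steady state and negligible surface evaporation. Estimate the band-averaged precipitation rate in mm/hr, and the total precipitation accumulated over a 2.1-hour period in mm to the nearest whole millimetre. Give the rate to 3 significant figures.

R ≈ 0.874 mm/hr; total ≈ 2 mm

Column moisture flux per unit crosswind length is F = V × PW.
Inflow: F_in = 17.6 × 11.6 = 204.16 mm·m/s
Outflow: F_out = 17.4 × 8.51 = 148.074 mm·m/s
Steady-state rate R = (F_in − F_out)/L = (204.16 − 148.074) / 231000 m = 2.428e-04 mm/s.
R = 2.428e-04 × 3600 = 0.874 mm/hr.
Over 2.1 h: total = 0.874 × 2.1 = 1.8354 ≈ 2 mm.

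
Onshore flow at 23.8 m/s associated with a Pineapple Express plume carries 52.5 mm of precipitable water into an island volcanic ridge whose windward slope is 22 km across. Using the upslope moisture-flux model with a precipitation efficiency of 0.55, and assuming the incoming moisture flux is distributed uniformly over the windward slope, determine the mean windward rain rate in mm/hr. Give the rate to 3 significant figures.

Incoming column moisture flux per unit ridge length: F = V × PW = 23.8 × 52.5 = 1249.5 mm·m/s.
Spread over the 22 km slope with efficiency ε = 0.55: R = ε·F/W = 0.55 × 1249.5 / 22000 m = 3.124e-02 mm/s.
R = 3.124e-02 × 3600 = 112 mm/hr.

R ≈ 112 mm/hr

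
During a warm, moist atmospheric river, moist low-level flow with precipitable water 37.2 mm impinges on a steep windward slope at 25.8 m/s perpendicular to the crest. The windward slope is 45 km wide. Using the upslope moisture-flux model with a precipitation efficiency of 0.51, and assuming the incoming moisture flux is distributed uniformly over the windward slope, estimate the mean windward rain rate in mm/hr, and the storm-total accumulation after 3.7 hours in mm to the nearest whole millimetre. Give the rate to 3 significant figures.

Incoming column moisture flux per unit ridge length: F = V × PW = 25.8 × 37.2 = 959.76 mm·m/s.
Spread over the 45 km slope with efficiency ε = 0.51: R = ε·F/W = 0.51 × 959.76 / 45000 m = 1.088e-02 mm/s.
R = 1.088e-02 × 3600 = 39.2 mm/hr.
Over 3.7 h: total = 39.2 × 3.7 = 145.04 ≈ 145 mm.

R ≈ 39.2 mm/hr; total ≈ 145 mm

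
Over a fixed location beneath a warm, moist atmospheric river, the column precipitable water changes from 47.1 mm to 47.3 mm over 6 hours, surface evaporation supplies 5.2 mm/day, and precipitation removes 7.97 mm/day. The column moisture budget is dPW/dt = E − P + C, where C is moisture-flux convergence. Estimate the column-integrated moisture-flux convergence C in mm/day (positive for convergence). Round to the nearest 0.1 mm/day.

dPW/dt = (47.3 − 47.1) mm / (6/24 day) = +0.800 mm/day.
C = dPW/dt − E + P = (+0.800) − 5.2 + 7.97 = 3.6 mm/day.

C ≈ 3.6 mm/day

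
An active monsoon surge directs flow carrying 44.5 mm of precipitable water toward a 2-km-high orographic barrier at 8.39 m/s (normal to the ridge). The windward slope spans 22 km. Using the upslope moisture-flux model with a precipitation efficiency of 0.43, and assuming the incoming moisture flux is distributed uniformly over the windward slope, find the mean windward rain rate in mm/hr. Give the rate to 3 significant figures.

Incoming column moisture flux per unit ridge length: F = V × PW = 8.39 × 44.5 = 373.355 mm·m/s.
Spread over the 22 km slope with efficiency ε = 0.43: R = ε·F/W = 0.43 × 373.355 / 22000 m = 7.297e-03 mm/s.
R = 7.297e-03 × 3600 = 26.3 mm/hr.

R ≈ 26.3 mm/hr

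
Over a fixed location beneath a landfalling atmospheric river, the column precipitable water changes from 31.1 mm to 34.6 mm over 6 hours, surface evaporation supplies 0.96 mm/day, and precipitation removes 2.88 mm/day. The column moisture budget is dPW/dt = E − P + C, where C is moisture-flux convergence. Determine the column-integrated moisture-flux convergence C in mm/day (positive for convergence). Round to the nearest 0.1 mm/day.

C ≈ 15.9 mm/day

dPW/dt = (34.6 − 31.1) mm / (6/24 day) = +14.000 mm/day.
C = dPW/dt − E + P = (+14.000) − 0.96 + 2.88 = 15.9 mm/day.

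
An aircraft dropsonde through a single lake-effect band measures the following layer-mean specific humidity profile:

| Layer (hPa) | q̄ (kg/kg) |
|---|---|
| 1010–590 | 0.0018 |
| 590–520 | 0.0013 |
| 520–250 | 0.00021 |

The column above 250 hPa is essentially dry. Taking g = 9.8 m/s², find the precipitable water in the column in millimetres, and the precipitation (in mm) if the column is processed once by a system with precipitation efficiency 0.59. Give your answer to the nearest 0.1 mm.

Precipitable water is the column-integrated vapour mass per unit area: PW = (1/g) Σ q̄ Δp, with q in kg/kg and Δp in Pa (1 kg/m² of water = 1 mm).
Layer 1010–590 hPa: Δp = 420 hPa = 42000 Pa, q̄ = 0.0018 kg/kg → 0.0018 × 42000 / 9.8 = 7.71 mm
Layer 590–520 hPa: Δp = 70 hPa = 7000 Pa, q̄ = 0.0013 kg/kg → 0.0013 × 7000 / 9.8 = 0.93 mm
Layer 520–250 hPa: Δp = 270 hPa = 27000 Pa, q̄ = 0.00021 kg/kg → 0.00021 × 27000 / 9.8 = 0.58 mm
PW = 7.71 + 0.93 + 0.58 = 9.22 ≈ 9.2 mm.
Precipitation = ε × PW = 0.59 × 9.2 = 5.4 mm.

PW ≈ 9.2 mm; precipitation ≈ 5.4 mm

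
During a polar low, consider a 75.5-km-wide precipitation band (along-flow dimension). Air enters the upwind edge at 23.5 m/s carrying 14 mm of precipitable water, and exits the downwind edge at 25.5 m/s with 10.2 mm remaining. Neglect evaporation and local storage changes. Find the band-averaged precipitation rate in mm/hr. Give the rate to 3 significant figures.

Column moisture flux per unit crosswind length is F = V × PW.
Inflow: F_in = 23.5 × 14 = 329 mm·m/s
Outflow: F_out = 25.5 × 10.2 = 260.1 mm·m/s
Steady-state rate R = (F_in − F_out)/L = (329 − 260.1) / 75500 m = 9.126e-04 mm/s.
R = 9.126e-04 × 3600 = 3.29 mm/hr.

R ≈ 3.29 mm/hr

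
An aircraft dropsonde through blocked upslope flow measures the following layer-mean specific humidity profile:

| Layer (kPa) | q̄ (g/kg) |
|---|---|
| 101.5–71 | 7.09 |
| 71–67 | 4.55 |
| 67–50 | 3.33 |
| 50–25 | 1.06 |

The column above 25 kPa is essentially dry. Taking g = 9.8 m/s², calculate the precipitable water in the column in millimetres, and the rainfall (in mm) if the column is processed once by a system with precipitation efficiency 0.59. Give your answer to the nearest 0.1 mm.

Precipitable water is the column-integrated vapour mass per unit area: PW = (1/g) Σ q̄ Δp, with q in kg/kg and Δp in Pa (1 kg/m² of water = 1 mm).
Layer 101.5–71 kPa: Δp = 305 hPa = 30500 Pa, q̄ = 0.00709 kg/kg → 0.00709 × 30500 / 9.8 = 22.07 mm
Layer 71–67 kPa: Δp = 40 hPa = 4000 Pa, q̄ = 0.00455 kg/kg → 0.00455 × 4000 / 9.8 = 1.86 mm
Layer 67–50 kPa: Δp = 170 hPa = 17000 Pa, q̄ = 0.00333 kg/kg → 0.00333 × 17000 / 9.8 = 5.78 mm
Layer 50–25 kPa: Δp = 250 hPa = 25000 Pa, q̄ = 0.00106 kg/kg → 0.00106 × 25000 / 9.8 = 2.70 mm
PW = 22.07 + 1.86 + 5.78 + 2.70 = 32.41 ≈ 32.4 mm.
Rainfall = ε × PW = 0.59 × 32.4 = 19.1 mm.

PW ≈ 32.4 mm; rainfall ≈ 19.1 mm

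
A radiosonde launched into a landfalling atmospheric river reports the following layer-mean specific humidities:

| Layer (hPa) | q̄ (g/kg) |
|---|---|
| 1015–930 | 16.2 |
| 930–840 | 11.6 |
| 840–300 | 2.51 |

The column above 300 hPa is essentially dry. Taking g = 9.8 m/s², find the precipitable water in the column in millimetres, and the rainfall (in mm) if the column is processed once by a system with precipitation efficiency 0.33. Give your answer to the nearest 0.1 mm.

Precipitable water is the column-integrated vapour mass per unit area: PW = (1/g) Σ q̄ Δp, with q in kg/kg and Δp in Pa (1 kg/m² of water = 1 mm).
Layer 1015–930 hPa: Δp = 85 hPa = 8500 Pa, q̄ = 0.0162 kg/kg → 0.0162 × 8500 / 9.8 = 14.05 mm
Layer 930–840 hPa: Δp = 90 hPa = 9000 Pa, q̄ = 0.0116 kg/kg → 0.0116 × 9000 / 9.8 = 10.65 mm
Layer 840–300 hPa: Δp = 540 hPa = 54000 Pa, q̄ = 0.00251 kg/kg → 0.00251 × 54000 / 9.8 = 13.83 mm
PW = 14.05 + 10.65 + 13.83 = 38.53 ≈ 38.5 mm.
Rainfall = ε × PW = 0.33 × 38.5 = 12.7 mm.

PW ≈ 38.5 mm; rainfall ≈ 12.7 mm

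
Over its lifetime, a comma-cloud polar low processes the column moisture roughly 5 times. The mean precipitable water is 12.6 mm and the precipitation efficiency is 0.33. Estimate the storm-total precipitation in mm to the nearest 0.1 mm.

Each cycle deposits ε × PW = 0.33 × 12.6 = 4.158 mm.
Over 5 cycles: 5 × 4.158 = 20.8 mm.

precipitation ≈ 20.8 mm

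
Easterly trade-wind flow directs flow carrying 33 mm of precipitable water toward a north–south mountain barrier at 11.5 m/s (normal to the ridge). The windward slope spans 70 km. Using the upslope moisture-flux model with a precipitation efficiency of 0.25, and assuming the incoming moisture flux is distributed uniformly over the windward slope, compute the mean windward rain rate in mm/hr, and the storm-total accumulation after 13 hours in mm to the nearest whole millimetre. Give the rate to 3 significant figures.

R ≈ 4.88 mm/hr; total ≈ 63 mm

Incoming column moisture flux per unit ridge length: F = V × PW = 11.5 × 33 = 379.5 mm·m/s.
Spread over the 70 km slope with efficiency ε = 0.25: R = ε·F/W = 0.25 × 379.5 / 70000 m = 1.355e-03 mm/s.
R = 1.355e-03 × 3600 = 4.88 mm/hr.
Over 13 h: total = 4.88 × 13 = 63.44 ≈ 63 mm.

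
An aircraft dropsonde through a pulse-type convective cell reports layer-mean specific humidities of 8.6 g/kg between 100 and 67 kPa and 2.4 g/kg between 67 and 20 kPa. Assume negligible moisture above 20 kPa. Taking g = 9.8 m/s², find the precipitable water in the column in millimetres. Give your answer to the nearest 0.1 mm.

PW ≈ 40.5 mm

Precipitable water is the column-integrated vapour mass per unit area: PW = (1/g) Σ q̄ Δp, with q in kg/kg and Δp in Pa (1 kg/m² of water = 1 mm).
Layer 100–67 kPa: Δp = 330 hPa = 33000 Pa, q̄ = 0.0086 kg/kg → 0.0086 × 33000 / 9.8 = 28.96 mm
Layer 67–20 kPa: Δp = 470 hPa = 47000 Pa, q̄ = 0.0024 kg/kg → 0.0024 × 47000 / 9.8 = 11.51 mm
PW = 28.96 + 11.51 = 40.47 ≈ 40.5 mm.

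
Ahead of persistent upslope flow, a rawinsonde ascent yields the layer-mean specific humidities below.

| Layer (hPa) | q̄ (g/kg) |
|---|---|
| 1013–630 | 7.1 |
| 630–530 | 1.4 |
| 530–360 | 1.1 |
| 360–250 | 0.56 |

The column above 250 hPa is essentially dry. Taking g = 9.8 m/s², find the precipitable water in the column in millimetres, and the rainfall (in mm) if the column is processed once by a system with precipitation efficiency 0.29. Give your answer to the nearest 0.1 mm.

PW ≈ 31.7 mm; rainfall ≈ 9.2 mm

Precipitable water is the column-integrated vapour mass per unit area: PW = (1/g) Σ q̄ Δp, with q in kg/kg and Δp in Pa (1 kg/m² of water = 1 mm).
Layer 1013–630 hPa: Δp = 383 hPa = 38300 Pa, q̄ = 0.0071 kg/kg → 0.0071 × 38300 / 9.8 = 27.75 mm
Layer 630–530 hPa: Δp = 100 hPa = 10000 Pa, q̄ = 0.0014 kg/kg → 0.0014 × 10000 / 9.8 = 1.43 mm
Layer 530–360 hPa: Δp = 170 hPa = 17000 Pa, q̄ = 0.0011 kg/kg → 0.0011 × 17000 / 9.8 = 1.91 mm
Layer 360–250 hPa: Δp = 110 hPa = 11000 Pa, q̄ = 0.00056 kg/kg → 0.00056 × 11000 / 9.8 = 0.63 mm
PW = 27.75 + 1.43 + 1.91 + 0.63 = 31.72 ≈ 31.7 mm.
Rainfall = ε × PW = 0.29 × 31.7 = 9.2 mm.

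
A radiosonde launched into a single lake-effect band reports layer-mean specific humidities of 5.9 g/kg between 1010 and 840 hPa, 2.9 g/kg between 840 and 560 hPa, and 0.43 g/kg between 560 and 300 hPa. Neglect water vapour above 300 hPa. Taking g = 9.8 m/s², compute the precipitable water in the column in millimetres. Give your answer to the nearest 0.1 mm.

Precipitable water is the column-integrated vapour mass per unit area: PW = (1/g) Σ q̄ Δp, with q in kg/kg and Δp in Pa (1 kg/m² of water = 1 mm).
Layer 1010–840 hPa: Δp = 170 hPa = 17000 Pa, q̄ = 0.0059 kg/kg → 0.0059 × 17000 / 9.8 = 10.23 mm
Layer 840–560 hPa: Δp = 280 hPa = 28000 Pa, q̄ = 0.0029 kg/kg → 0.0029 × 28000 / 9.8 = 8.29 mm
Layer 560–300 hPa: Δp = 260 hPa = 26000 Pa, q̄ = 0.00043 kg/kg → 0.00043 × 26000 / 9.8 = 1.14 mm
PW = 10.23 + 8.29 + 1.14 = 19.66 ≈ 19.7 mm.

PW ≈ 19.7 mm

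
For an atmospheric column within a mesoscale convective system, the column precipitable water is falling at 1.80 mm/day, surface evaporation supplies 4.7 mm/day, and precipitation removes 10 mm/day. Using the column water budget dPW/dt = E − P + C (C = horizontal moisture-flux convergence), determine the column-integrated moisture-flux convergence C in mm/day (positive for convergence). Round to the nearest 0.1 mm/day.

dPW/dt = -1.80 mm/day.
C = dPW/dt − E + P = (-1.80) − 4.7 + 10 = 3.5 mm/day.

C ≈ 3.5 mm/day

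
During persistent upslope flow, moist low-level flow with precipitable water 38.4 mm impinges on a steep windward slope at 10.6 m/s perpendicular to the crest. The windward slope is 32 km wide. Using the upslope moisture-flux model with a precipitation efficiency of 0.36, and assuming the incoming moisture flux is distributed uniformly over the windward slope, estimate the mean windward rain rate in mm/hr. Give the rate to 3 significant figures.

Incoming column moisture flux per unit ridge length: F = V × PW = 10.6 × 38.4 = 407.04 mm·m/s.
Spread over the 32 km slope with efficiency ε = 0.36: R = ε·F/W = 0.36 × 407.04 / 32000 m = 4.579e-03 mm/s.
R = 4.579e-03 × 3600 = 16.5 mm/hr.

R ≈ 16.5 mm/hr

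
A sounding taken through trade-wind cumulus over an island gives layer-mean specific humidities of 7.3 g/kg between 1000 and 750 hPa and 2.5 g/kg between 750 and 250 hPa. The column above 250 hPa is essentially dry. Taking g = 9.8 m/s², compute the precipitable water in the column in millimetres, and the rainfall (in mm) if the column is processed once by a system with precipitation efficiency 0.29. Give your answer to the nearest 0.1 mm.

PW ≈ 31.4 mm; rainfall ≈ 9.1 mm

Precipitable water is the column-integrated vapour mass per unit area: PW = (1/g) Σ q̄ Δp, with q in kg/kg and Δp in Pa (1 kg/m² of water = 1 mm).
Layer 1000–750 hPa: Δp = 250 hPa = 25000 Pa, q̄ = 0.0073 kg/kg → 0.0073 × 25000 / 9.8 = 18.62 mm
Layer 750–250 hPa: Δp = 500 hPa = 50000 Pa, q̄ = 0.0025 kg/kg → 0.0025 × 50000 / 9.8 = 12.76 mm
PW = 18.62 + 12.76 = 31.38 ≈ 31.4 mm.
Rainfall = ε × PW = 0.29 × 31.4 = 9.1 mm.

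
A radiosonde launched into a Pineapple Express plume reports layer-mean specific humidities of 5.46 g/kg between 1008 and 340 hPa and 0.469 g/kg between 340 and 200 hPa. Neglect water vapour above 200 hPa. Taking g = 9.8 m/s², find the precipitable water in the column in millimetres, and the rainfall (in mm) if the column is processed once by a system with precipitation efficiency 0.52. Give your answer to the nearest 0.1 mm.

Precipitable water is the column-integrated vapour mass per unit area: PW = (1/g) Σ q̄ Δp, with q in kg/kg and Δp in Pa (1 kg/m² of water = 1 mm).
Layer 1008–340 hPa: Δp = 668 hPa = 66800 Pa, q̄ = 0.00546 kg/kg → 0.00546 × 66800 / 9.8 = 37.22 mm
Layer 340–200 hPa: Δp = 140 hPa = 14000 Pa, q̄ = 0.000469 kg/kg → 0.000469 × 14000 / 9.8 = 0.67 mm
PW = 37.22 + 0.67 = 37.89 ≈ 37.9 mm.
Rainfall = ε × PW = 0.52 × 37.9 = 19.7 mm.

PW ≈ 37.9 mm; rainfall ≈ 19.7 mm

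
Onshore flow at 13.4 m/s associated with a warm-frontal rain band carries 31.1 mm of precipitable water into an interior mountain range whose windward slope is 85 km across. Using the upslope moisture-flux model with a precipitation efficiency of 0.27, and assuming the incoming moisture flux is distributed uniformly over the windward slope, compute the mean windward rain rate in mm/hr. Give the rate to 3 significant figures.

R ≈ 4.77 mm/hr

Incoming column moisture flux per unit ridge length: F = V × PW = 13.4 × 31.1 = 416.74 mm·m/s.
Spread over the 85 km slope with efficiency ε = 0.27: R = ε·F/W = 0.27 × 416.74 / 85000 m = 1.324e-03 mm/s.
R = 1.324e-03 × 3600 = 4.77 mm/hr.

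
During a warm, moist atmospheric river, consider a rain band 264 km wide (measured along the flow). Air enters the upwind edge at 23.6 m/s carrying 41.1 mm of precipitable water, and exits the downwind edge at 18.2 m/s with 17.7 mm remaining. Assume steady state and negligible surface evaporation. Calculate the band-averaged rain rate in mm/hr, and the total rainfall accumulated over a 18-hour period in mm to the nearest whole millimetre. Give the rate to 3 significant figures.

R ≈ 8.83 mm/hr; total ≈ 159 mm

Column moisture flux per unit crosswind length is F = V × PW.
Inflow: F_in = 23.6 × 41.1 = 969.96 mm·m/s
Outflow: F_out = 18.2 × 17.7 = 322.14 mm·m/s
Steady-state rate R = (F_in − F_out)/L = (969.96 − 322.14) / 264000 m = 2.454e-03 mm/s.
R = 2.454e-03 × 3600 = 8.83 mm/hr.
Over 18 h: total = 8.83 × 18 = 158.94 ≈ 159 mm.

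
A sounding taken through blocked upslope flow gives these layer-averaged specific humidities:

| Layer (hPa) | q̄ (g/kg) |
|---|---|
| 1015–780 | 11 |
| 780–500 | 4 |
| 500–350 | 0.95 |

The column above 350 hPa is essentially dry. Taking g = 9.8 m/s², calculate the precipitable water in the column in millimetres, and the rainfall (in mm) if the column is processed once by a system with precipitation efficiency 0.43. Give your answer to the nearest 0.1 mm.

Precipitable water is the column-integrated vapour mass per unit area: PW = (1/g) Σ q̄ Δp, with q in kg/kg and Δp in Pa (1 kg/m² of water = 1 mm).
Layer 1015–780 hPa: Δp = 235 hPa = 23500 Pa, q̄ = 0.011 kg/kg → 0.011 × 23500 / 9.8 = 26.38 mm
Layer 780–500 hPa: Δp = 280 hPa = 28000 Pa, q̄ = 0.004 kg/kg → 0.004 × 28000 / 9.8 = 11.43 mm
Layer 500–350 hPa: Δp = 150 hPa = 15000 Pa, q̄ = 0.00095 kg/kg → 0.00095 × 15000 / 9.8 = 1.45 mm
PW = 26.38 + 11.43 + 1.45 = 39.26 ≈ 39.3 mm.
Rainfall = ε × PW = 0.43 × 39.3 = 16.9 mm.

PW ≈ 39.3 mm; rainfall ≈ 16.9 mm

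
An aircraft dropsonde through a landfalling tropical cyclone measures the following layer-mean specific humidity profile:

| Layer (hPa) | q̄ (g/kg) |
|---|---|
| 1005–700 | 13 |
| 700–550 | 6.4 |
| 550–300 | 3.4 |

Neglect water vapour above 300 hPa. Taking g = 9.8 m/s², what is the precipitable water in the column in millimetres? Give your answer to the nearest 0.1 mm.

Precipitable water is the column-integrated vapour mass per unit area: PW = (1/g) Σ q̄ Δp, with q in kg/kg and Δp in Pa (1 kg/m² of water = 1 mm).
Layer 1005–700 hPa: Δp = 305 hPa = 30500 Pa, q̄ = 0.013 kg/kg → 0.013 × 30500 / 9.8 = 40.46 mm
Layer 700–550 hPa: Δp = 150 hPa = 15000 Pa, q̄ = 0.0064 kg/kg → 0.0064 × 15000 / 9.8 = 9.80 mm
Layer 550–300 hPa: Δp = 250 hPa = 25000 Pa, q̄ = 0.0034 kg/kg → 0.0034 × 25000 / 9.8 = 8.67 mm
PW = 40.46 + 9.80 + 8.67 = 58.93 ≈ 58.9 mm.

PW ≈ 58.9 mm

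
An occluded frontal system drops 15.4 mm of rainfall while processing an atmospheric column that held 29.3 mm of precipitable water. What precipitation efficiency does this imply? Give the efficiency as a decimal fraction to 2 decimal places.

ε ≈ 0.53

ε = rainfall / PW = 15.4 / 29.3 = 0.53.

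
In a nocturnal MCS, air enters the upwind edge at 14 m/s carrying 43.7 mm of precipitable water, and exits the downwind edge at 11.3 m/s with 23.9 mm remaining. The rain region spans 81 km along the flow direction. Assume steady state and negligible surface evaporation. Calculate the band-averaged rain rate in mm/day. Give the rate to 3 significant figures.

R ≈ 365 mm/day

Column moisture flux per unit crosswind length is F = V × PW.
Inflow: F_in = 14 × 43.7 = 611.8 mm·m/s
Outflow: F_out = 11.3 × 23.9 = 270.07 mm·m/s
Steady-state rate R = (F_in − F_out)/L = (611.8 − 270.07) / 81000 m = 4.219e-03 mm/s.
R = 4.219e-03 × 3600 × 24 = 365 mm/day.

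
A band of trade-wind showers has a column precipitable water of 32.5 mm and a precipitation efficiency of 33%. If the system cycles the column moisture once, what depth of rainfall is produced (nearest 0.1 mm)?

Rainfall = ε × PW = 0.33 × 32.5 = 10.7 mm.

rainfall ≈ 10.7 mm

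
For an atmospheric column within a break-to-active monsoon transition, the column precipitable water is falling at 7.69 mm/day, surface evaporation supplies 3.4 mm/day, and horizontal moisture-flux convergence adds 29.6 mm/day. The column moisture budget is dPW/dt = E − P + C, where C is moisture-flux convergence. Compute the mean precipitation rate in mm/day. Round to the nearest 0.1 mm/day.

dPW/dt = -7.69 mm/day.
P = E + C − dPW/dt = 3.4 + (29.6) − (-7.69) = 40.7 mm/day.

P ≈ 40.7 mm/day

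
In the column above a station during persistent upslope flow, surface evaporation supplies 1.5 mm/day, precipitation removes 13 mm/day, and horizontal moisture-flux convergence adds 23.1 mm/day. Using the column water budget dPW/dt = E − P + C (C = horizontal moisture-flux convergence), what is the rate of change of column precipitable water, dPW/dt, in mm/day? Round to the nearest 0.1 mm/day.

dPW/dt = E − P + C = 1.5 − 13 + (23.1) = 11.6 mm/day.

dPW/dt ≈ 11.6 mm/day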